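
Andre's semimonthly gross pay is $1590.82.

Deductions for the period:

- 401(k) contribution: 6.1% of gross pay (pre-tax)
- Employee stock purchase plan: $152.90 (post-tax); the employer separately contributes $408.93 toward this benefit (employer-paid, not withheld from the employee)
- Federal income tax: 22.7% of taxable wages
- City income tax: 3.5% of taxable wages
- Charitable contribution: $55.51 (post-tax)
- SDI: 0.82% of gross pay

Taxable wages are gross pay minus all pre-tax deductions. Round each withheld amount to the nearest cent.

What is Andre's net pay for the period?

401(k) contribution: $1590.82 × 0.061 = $97.04
Taxable wages = $1590.82 − $97.04 = $1493.78
City income tax: $1493.78 × 0.035 = $52.28
Federal income tax: $1493.78 × 0.227 = $339.09
SDI: $1590.82 × 0.0082 = $13.04
Employee stock purchase plan: $152.90
Charitable contribution: $55.51
(Employer's $408.93 toward employee stock purchase plan is not withheld from the employee.)
Total deductions = $97.04 + $52.28 + $339.09 + $13.04 + $152.90 + $55.51 = $709.86
Net pay = $1590.82 − $709.86 = $880.96

$880.96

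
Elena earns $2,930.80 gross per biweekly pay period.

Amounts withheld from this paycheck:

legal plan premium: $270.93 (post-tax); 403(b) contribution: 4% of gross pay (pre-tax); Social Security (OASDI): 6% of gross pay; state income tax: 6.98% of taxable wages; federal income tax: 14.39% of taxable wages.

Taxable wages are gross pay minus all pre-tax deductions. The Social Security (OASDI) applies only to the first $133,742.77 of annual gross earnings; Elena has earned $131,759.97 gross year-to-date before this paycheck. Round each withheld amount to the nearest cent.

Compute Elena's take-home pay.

403(b) contribution: $2,930.80 × 0.04 = $117.23
Taxable wages = $2,930.80 − $117.23 = $2,813.57
Federal income tax: $2,813.57 × 0.1439 = $404.87
State income tax: $2,813.57 × 0.0698 = $196.39
Social Security (OASDI): only $133,742.77 − $131,759.97 = $1,982.80 of this check is subject → $1,982.80 × 0.06 = $118.97
Legal plan premium: $270.93
Total deductions = $117.23 + $404.87 + $196.39 + $118.97 + $270.93 = $1,108.39
Net pay = $2,930.80 − $1,108.39 = $1,822.41

$1,822.41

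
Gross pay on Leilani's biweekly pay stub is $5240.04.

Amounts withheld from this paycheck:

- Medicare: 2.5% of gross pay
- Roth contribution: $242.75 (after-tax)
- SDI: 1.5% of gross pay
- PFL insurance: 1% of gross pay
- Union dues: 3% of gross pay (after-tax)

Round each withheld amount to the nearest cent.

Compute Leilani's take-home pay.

SDI: $5240.04 × 0.015 = $78.60
Medicare: $5240.04 × 0.025 = $131.00
PFL insurance: $5240.04 × 0.01 = $52.40
Roth contribution: $242.75
Union dues: $5240.04 × 0.03 = $157.20
Total deductions = $78.60 + $131.00 + $52.40 + $242.75 + $157.20 = $661.95
Net pay = $5240.04 − $661.95 = $4578.09

$4578.09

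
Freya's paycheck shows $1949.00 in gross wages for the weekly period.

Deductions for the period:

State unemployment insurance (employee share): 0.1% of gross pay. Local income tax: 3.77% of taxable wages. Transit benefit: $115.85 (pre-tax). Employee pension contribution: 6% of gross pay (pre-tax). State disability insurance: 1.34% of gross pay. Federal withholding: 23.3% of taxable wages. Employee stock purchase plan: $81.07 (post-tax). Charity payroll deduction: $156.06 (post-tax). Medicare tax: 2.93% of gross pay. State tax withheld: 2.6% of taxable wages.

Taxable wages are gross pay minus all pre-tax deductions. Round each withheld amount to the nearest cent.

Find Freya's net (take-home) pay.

Employee pension contribution: $1949.00 × 0.06 = $116.94
Transit benefit: $115.85
Pre-tax total = $116.94 + $115.85 = $232.79
Taxable wages = $1949.00 − $232.79 = $1716.21
Local income tax: $1716.21 × 0.0377 = $64.70
State tax withheld: $1716.21 × 0.026 = $44.62
Federal withholding: $1716.21 × 0.233 = $399.88
State disability insurance: $1949.00 × 0.0134 = $26.12
Medicare tax: $1949.00 × 0.0293 = $57.11
State unemployment insurance (employee share): $1949.00 × 0.001 = $1.95
Employee stock purchase plan: $81.07
Charity payroll deduction: $156.06
Total deductions = $116.94 + $115.85 + $64.70 + $44.62 + $399.88 + $26.12 + $57.11 + $1.95 + $81.07 + $156.06 = $1064.30
Net pay = $1949.00 − $1064.30 = $884.70

$884.70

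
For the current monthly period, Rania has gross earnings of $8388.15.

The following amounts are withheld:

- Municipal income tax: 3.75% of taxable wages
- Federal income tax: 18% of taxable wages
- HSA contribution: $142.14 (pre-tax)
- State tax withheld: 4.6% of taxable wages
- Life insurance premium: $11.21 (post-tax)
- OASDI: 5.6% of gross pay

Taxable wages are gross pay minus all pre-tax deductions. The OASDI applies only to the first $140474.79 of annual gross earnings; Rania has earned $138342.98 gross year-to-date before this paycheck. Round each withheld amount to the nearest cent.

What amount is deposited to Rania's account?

HSA contribution: $142.14
Taxable wages = $8388.15 − $142.14 = $8246.01
Federal income tax: $8246.01 × 0.18 = $1484.28
State tax withheld: $8246.01 × 0.046 = $379.32
Municipal income tax: $8246.01 × 0.0375 = $309.23
OASDI: only $140474.79 − $138342.98 = $2131.81 of this check is subject → $2131.81 × 0.056 = $119.38
Life insurance premium: $11.21
Total deductions = $142.14 + $1484.28 + $379.32 + $309.23 + $119.38 + $11.21 = $2445.56
Net pay = $8388.15 − $2445.56 = $5942.59

$5942.59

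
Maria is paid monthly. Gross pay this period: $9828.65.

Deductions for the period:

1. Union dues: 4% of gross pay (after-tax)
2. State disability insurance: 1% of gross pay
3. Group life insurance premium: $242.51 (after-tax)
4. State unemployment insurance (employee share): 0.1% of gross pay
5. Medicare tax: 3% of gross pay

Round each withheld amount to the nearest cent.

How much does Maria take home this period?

$8790.01

State unemployment insurance (employee share): $9828.65 × 0.001 = $9.83
State disability insurance: $9828.65 × 0.01 = $98.29
Medicare tax: $9828.65 × 0.03 = $294.86
Union dues: $9828.65 × 0.04 = $393.15
Group life insurance premium: $242.51
Total deductions = $9.83 + $98.29 + $294.86 + $393.15 + $242.51 = $1038.64
Net pay = $9828.65 − $1038.64 = $8790.01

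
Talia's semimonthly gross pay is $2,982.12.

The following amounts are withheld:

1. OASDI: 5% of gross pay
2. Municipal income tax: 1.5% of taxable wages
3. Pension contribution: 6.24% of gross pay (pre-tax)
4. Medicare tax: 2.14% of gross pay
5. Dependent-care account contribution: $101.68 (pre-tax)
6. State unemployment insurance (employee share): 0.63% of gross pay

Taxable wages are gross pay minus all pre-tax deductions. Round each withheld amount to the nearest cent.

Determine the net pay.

$2,422.22

Pension contribution: $2,982.12 × 0.0624 = $186.08
Dependent-care account contribution: $101.68
Pre-tax total = $186.08 + $101.68 = $287.76
Taxable wages = $2,982.12 − $287.76 = $2,694.36
Municipal income tax: $2,694.36 × 0.015 = $40.42
Medicare tax: $2,982.12 × 0.0214 = $63.82
OASDI: $2,982.12 × 0.05 = $149.11
State unemployment insurance (employee share): $2,982.12 × 0.0063 = $18.79
Total deductions = $186.08 + $101.68 + $40.42 + $63.82 + $149.11 + $18.79 = $559.90
Net pay = $2,982.12 − $559.90 = $2,422.22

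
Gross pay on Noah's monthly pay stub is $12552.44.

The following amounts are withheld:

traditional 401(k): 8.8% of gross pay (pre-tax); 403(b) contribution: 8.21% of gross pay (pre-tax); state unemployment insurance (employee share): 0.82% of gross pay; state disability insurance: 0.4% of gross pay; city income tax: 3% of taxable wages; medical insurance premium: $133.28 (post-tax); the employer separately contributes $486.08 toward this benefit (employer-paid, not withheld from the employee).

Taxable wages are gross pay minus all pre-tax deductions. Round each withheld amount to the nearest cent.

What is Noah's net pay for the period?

Traditional 401(k): $12552.44 × 0.088 = $1104.61
403(b) contribution: $12552.44 × 0.0821 = $1030.56
Pre-tax total = $1104.61 + $1030.56 = $2135.17
Taxable wages = $12552.44 − $2135.17 = $10417.27
City income tax: $10417.27 × 0.03 = $312.52
State disability insurance: $12552.44 × 0.004 = $50.21
State unemployment insurance (employee share): $12552.44 × 0.0082 = $102.93
Medical insurance premium: $133.28
(Employer's $486.08 toward medical insurance premium is not withheld from the employee.)
Total deductions = $1104.61 + $1030.56 + $312.52 + $50.21 + $102.93 + $133.28 = $2734.11
Net pay = $12552.44 − $2734.11 = $9818.33

$9818.33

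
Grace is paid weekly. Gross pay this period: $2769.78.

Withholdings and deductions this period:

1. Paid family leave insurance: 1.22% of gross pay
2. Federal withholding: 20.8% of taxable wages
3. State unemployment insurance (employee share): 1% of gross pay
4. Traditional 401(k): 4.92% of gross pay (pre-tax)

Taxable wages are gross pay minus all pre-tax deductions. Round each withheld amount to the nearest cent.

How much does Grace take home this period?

Traditional 401(k): $2769.78 × 0.0492 = $136.27
Taxable wages = $2769.78 − $136.27 = $2633.51
Federal withholding: $2633.51 × 0.208 = $547.77
Paid family leave insurance: $2769.78 × 0.0122 = $33.79
State unemployment insurance (employee share): $2769.78 × 0.01 = $27.70
Total deductions = $136.27 + $547.77 + $33.79 + $27.70 = $745.53
Net pay = $2769.78 − $745.53 = $2024.25

$2024.25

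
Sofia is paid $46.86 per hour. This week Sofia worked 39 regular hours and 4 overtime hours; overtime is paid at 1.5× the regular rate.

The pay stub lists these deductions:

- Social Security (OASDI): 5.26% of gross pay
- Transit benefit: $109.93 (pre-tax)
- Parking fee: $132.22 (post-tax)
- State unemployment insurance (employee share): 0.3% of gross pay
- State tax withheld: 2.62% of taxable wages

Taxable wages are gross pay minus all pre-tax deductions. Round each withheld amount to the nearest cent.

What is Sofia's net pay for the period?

$1696.93

Regular pay: 39 × $46.86 = $1827.54
Overtime pay: 4 × $46.86 × 1.5 = $281.16
Gross pay = $1827.54 + $281.16 = $2108.70
Transit benefit: $109.93
Taxable wages = $2108.70 − $109.93 = $1998.77
State tax withheld: $1998.77 × 0.0262 = $52.37
Social Security (OASDI): $2108.70 × 0.0526 = $110.92
State unemployment insurance (employee share): $2108.70 × 0.003 = $6.33
Parking fee: $132.22
Total deductions = $109.93 + $52.37 + $110.92 + $6.33 + $132.22 = $411.77
Net pay = $2108.70 − $411.77 = $1696.93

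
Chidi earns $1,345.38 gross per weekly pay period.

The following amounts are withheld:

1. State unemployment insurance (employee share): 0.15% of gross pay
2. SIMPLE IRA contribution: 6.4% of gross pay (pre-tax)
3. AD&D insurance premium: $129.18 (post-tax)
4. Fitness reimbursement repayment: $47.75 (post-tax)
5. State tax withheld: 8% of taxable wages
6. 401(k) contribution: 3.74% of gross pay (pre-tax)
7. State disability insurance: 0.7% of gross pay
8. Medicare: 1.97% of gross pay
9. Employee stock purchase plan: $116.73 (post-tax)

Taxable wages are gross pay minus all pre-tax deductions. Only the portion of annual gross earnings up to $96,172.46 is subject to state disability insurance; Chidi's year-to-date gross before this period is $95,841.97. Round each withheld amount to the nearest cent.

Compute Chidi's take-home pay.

SIMPLE IRA contribution: $1,345.38 × 0.064 = $86.10
401(k) contribution: $1,345.38 × 0.0374 = $50.32
Pre-tax total = $86.10 + $50.32 = $136.42
Taxable wages = $1,345.38 − $136.42 = $1,208.96
State tax withheld: $1,208.96 × 0.08 = $96.72
Medicare: $1,345.38 × 0.0197 = $26.50
State disability insurance: only $96,172.46 − $95,841.97 = $330.49 of this check is subject → $330.49 × 0.007 = $2.31
State unemployment insurance (employee share): $1,345.38 × 0.0015 = $2.02
Fitness reimbursement repayment: $47.75
AD&D insurance premium: $129.18
Employee stock purchase plan: $116.73
Total deductions = $86.10 + $50.32 + $96.72 + $26.50 + $2.31 + $2.02 + $47.75 + $129.18 + $116.73 = $557.63
Net pay = $1,345.38 − $557.63 = $787.75

$787.75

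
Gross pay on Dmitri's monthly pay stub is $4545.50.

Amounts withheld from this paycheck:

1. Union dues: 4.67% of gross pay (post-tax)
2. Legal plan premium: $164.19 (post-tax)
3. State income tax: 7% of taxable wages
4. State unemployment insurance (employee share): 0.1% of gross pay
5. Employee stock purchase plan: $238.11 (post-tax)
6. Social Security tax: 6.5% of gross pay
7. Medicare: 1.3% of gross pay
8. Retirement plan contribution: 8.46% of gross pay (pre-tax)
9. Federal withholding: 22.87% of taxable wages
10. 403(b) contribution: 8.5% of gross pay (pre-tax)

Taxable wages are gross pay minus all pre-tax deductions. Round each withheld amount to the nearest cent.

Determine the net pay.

403(b) contribution: $4545.50 × 0.085 = $386.37
Retirement plan contribution: $4545.50 × 0.0846 = $384.55
Pre-tax total = $386.37 + $384.55 = $770.92
Taxable wages = $4545.50 − $770.92 = $3774.58
State income tax: $3774.58 × 0.07 = $264.22
Federal withholding: $3774.58 × 0.2287 = $863.25
State unemployment insurance (employee share): $4545.50 × 0.001 = $4.55
Social Security tax: $4545.50 × 0.065 = $295.46
Medicare: $4545.50 × 0.013 = $59.09
Legal plan premium: $164.19
Union dues: $4545.50 × 0.0467 = $212.27
Employee stock purchase plan: $238.11
Total deductions = $386.37 + $384.55 + $264.22 + $863.25 + $4.55 + $295.46 + $59.09 + $164.19 + $212.27 + $238.11 = $2872.06
Net pay = $4545.50 − $2872.06 = $1673.44

$1673.44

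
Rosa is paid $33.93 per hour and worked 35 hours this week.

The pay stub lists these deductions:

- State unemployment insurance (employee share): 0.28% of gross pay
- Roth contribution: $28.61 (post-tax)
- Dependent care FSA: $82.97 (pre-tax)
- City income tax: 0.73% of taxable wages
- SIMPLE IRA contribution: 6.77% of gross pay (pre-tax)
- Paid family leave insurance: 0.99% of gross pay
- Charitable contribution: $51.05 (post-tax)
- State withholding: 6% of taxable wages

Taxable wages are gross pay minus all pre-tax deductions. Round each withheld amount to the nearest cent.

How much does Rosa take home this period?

$860.50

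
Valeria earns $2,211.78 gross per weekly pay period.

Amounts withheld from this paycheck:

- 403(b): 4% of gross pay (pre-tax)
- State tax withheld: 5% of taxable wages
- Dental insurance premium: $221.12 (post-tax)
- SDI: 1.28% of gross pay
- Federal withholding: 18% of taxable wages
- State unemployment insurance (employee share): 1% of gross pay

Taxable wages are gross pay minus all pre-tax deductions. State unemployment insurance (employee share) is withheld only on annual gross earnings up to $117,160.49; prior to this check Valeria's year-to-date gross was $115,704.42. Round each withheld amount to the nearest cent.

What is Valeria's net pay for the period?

403(b): $2,211.78 × 0.04 = $88.47
Taxable wages = $2,211.78 − $88.47 = $2,123.31
Federal withholding: $2,123.31 × 0.18 = $382.20
State tax withheld: $2,123.31 × 0.05 = $106.17
SDI: $2,211.78 × 0.0128 = $28.31
State unemployment insurance (employee share): only $117,160.49 − $115,704.42 = $1,456.07 of this check is subject → $1,456.07 × 0.01 = $14.56
Dental insurance premium: $221.12
Total deductions = $88.47 + $382.20 + $106.17 + $28.31 + $14.56 + $221.12 = $840.83
Net pay = $2,211.78 − $840.83 = $1,370.95

$1,370.95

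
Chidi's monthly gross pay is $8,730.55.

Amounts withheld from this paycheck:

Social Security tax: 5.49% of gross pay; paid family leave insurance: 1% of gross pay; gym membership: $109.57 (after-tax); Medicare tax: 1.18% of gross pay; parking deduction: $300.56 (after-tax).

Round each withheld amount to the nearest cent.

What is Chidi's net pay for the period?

$7,650.78

Paid family leave insurance: $8,730.55 × 0.01 = $87.31
Medicare tax: $8,730.55 × 0.0118 = $103.02
Social Security tax: $8,730.55 × 0.0549 = $479.31
Gym membership: $109.57
Parking deduction: $300.56
Total deductions = $87.31 + $103.02 + $479.31 + $109.57 + $300.56 = $1,079.77
Net pay = $8,730.55 − $1,079.77 = $7,650.78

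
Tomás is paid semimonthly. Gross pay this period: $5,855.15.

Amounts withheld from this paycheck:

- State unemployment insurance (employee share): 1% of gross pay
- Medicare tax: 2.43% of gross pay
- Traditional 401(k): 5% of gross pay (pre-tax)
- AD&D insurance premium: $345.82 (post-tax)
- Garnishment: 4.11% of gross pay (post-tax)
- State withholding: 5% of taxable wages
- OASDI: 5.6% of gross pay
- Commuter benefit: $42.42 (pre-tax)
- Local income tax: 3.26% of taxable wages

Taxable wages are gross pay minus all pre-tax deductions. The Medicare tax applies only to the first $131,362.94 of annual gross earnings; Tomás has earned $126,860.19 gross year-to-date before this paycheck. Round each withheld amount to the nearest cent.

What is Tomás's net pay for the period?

$3,981.69

Commuter benefit: $42.42
Traditional 401(k): $5,855.15 × 0.05 = $292.76
Pre-tax total = $42.42 + $292.76 = $335.18
Taxable wages = $5,855.15 − $335.18 = $5,519.97
Local income tax: $5,519.97 × 0.0326 = $179.95
State withholding: $5,519.97 × 0.05 = $276.00
State unemployment insurance (employee share): $5,855.15 × 0.01 = $58.55
OASDI: $5,855.15 × 0.056 = $327.89
Medicare tax: only $131,362.94 − $126,860.19 = $4,502.75 of this check is subject → $4,502.75 × 0.0243 = $109.42
Garnishment: $5,855.15 × 0.0411 = $240.65
AD&D insurance premium: $345.82
Total deductions = $42.42 + $292.76 + $179.95 + $276.00 + $58.55 + $327.89 + $109.42 + $240.65 + $345.82 = $1,873.46
Net pay = $5,855.15 − $1,873.46 = $3,981.69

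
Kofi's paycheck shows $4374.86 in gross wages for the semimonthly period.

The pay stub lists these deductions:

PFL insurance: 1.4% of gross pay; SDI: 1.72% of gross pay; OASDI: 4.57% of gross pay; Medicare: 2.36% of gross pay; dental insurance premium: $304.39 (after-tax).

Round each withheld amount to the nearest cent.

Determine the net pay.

Medicare: $4374.86 × 0.0236 = $103.25
PFL insurance: $4374.86 × 0.014 = $61.25
SDI: $4374.86 × 0.0172 = $75.25
OASDI: $4374.86 × 0.0457 = $199.93
Dental insurance premium: $304.39
Total deductions = $103.25 + $61.25 + $75.25 + $199.93 + $304.39 = $744.07
Net pay = $4374.86 − $744.07 = $3630.79

$3630.79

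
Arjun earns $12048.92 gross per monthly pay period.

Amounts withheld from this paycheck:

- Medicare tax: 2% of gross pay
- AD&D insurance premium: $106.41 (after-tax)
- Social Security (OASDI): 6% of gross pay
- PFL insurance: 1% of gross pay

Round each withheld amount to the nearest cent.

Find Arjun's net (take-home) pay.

Social Security (OASDI): $12048.92 × 0.06 = $722.94
PFL insurance: $12048.92 × 0.01 = $120.49
Medicare tax: $12048.92 × 0.02 = $240.98
AD&D insurance premium: $106.41
Total deductions = $722.94 + $120.49 + $240.98 + $106.41 = $1190.82
Net pay = $12048.92 − $1190.82 = $10858.10

$10858.10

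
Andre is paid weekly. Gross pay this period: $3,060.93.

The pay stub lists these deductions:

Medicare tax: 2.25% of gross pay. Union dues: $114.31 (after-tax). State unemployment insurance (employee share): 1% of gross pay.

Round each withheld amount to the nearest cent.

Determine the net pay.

$2,847.14

Medicare tax: $3,060.93 × 0.0225 = $68.87
State unemployment insurance (employee share): $3,060.93 × 0.01 = $30.61
Union dues: $114.31
Total deductions = $68.87 + $30.61 + $114.31 = $213.79
Net pay = $3,060.93 − $213.79 = $2,847.14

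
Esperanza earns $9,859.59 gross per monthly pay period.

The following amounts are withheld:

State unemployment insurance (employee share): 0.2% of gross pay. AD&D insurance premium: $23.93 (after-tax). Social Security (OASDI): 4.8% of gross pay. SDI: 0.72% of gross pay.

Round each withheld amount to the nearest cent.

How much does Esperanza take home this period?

Social Security (OASDI): $9,859.59 × 0.048 = $473.26
SDI: $9,859.59 × 0.0072 = $70.99
State unemployment insurance (employee share): $9,859.59 × 0.002 = $19.72
AD&D insurance premium: $23.93
Total deductions = $473.26 + $70.99 + $19.72 + $23.93 = $587.90
Net pay = $9,859.59 − $587.90 = $9,271.69

$9,271.69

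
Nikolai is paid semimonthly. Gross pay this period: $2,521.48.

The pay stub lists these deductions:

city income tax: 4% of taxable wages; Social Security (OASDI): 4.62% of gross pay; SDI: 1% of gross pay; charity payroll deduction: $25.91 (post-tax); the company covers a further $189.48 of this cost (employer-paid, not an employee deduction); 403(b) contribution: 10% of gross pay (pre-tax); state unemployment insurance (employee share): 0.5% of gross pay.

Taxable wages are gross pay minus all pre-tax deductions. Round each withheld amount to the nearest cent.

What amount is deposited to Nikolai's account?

$1,998.34

403(b) contribution: $2,521.48 × 0.1 = $252.15
Taxable wages = $2,521.48 − $252.15 = $2,269.33
City income tax: $2,269.33 × 0.04 = $90.77
Social Security (OASDI): $2,521.48 × 0.0462 = $116.49
SDI: $2,521.48 × 0.01 = $25.21
State unemployment insurance (employee share): $2,521.48 × 0.005 = $12.61
Charity payroll deduction: $25.91
(Employer's $189.48 toward charity payroll deduction is not withheld from the employee.)
Total deductions = $252.15 + $90.77 + $116.49 + $25.21 + $12.61 + $25.91 = $523.14
Net pay = $2,521.48 − $523.14 = $1,998.34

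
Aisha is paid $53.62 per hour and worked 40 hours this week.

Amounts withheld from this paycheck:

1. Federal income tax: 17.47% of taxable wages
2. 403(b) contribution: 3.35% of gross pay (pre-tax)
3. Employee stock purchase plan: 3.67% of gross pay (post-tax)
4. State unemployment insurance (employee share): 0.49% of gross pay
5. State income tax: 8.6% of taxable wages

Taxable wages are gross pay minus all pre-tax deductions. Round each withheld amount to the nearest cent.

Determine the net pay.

$1,443.32

Gross pay: 40 × $53.62 = $2,144.80
403(b) contribution: $2,144.80 × 0.0335 = $71.85
Taxable wages = $2,144.80 − $71.85 = $2,072.95
State income tax: $2,072.95 × 0.086 = $178.27
Federal income tax: $2,072.95 × 0.1747 = $362.14
State unemployment insurance (employee share): $2,144.80 × 0.0049 = $10.51
Employee stock purchase plan: $2,144.80 × 0.0367 = $78.71
Total deductions = $71.85 + $178.27 + $362.14 + $10.51 + $78.71 = $701.48
Net pay = $2,144.80 − $701.48 = $1,443.32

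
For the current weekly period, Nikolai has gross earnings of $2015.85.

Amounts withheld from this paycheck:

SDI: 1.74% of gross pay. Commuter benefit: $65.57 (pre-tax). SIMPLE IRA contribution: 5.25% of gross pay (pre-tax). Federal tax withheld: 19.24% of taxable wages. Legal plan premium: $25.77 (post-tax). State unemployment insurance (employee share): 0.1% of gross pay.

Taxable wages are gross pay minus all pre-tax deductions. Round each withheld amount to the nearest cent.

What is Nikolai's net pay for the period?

SIMPLE IRA contribution: $2015.85 × 0.0525 = $105.83
Commuter benefit: $65.57
Pre-tax total = $105.83 + $65.57 = $171.40
Taxable wages = $2015.85 − $171.40 = $1844.45
Federal tax withheld: $1844.45 × 0.1924 = $354.87
SDI: $2015.85 × 0.0174 = $35.08
State unemployment insurance (employee share): $2015.85 × 0.001 = $2.02
Legal plan premium: $25.77
Total deductions = $105.83 + $65.57 + $354.87 + $35.08 + $2.02 + $25.77 = $589.14
Net pay = $2015.85 − $589.14 = $1426.71

$1426.71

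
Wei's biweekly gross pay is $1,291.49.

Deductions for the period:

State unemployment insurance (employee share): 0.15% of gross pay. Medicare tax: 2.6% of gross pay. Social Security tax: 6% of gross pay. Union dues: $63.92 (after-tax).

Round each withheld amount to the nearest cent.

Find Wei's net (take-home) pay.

Social Security tax: $1,291.49 × 0.06 = $77.49
Medicare tax: $1,291.49 × 0.026 = $33.58
State unemployment insurance (employee share): $1,291.49 × 0.0015 = $1.94
Union dues: $63.92
Total deductions = $77.49 + $33.58 + $1.94 + $63.92 = $176.93
Net pay = $1,291.49 − $176.93 = $1,114.56

$1,114.56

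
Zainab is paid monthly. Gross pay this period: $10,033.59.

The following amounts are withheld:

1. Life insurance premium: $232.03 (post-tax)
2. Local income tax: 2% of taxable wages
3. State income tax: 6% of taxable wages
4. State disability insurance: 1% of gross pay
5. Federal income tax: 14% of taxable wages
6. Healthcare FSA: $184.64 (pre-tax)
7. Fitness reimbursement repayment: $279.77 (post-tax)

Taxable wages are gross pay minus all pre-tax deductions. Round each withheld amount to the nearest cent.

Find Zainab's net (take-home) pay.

$7,070.04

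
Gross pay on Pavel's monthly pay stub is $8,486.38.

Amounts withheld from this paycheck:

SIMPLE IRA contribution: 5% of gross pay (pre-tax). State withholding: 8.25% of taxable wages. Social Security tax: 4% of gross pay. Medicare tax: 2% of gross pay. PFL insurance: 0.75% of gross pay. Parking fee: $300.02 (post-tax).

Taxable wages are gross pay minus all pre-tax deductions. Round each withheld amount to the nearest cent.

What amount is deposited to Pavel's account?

SIMPLE IRA contribution: $8,486.38 × 0.05 = $424.32
Taxable wages = $8,486.38 − $424.32 = $8,062.06
State withholding: $8,062.06 × 0.0825 = $665.12
PFL insurance: $8,486.38 × 0.0075 = $63.65
Medicare tax: $8,486.38 × 0.02 = $169.73
Social Security tax: $8,486.38 × 0.04 = $339.46
Parking fee: $300.02
Total deductions = $424.32 + $665.12 + $63.65 + $169.73 + $339.46 + $300.02 = $1,962.30
Net pay = $8,486.38 − $1,962.30 = $6,524.08

$6,524.08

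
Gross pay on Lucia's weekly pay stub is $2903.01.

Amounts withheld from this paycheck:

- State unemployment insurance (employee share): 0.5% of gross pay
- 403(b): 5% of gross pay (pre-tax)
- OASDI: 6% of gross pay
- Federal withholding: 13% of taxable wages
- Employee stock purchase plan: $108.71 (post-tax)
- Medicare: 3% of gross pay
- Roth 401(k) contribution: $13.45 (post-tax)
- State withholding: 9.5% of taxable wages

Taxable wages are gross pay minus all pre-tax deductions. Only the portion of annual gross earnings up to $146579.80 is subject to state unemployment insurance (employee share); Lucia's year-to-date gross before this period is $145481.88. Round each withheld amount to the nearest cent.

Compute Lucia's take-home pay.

403(b): $2903.01 × 0.05 = $145.15
Taxable wages = $2903.01 − $145.15 = $2757.86
State withholding: $2757.86 × 0.095 = $262.00
Federal withholding: $2757.86 × 0.13 = $358.52
Medicare: $2903.01 × 0.03 = $87.09
OASDI: $2903.01 × 0.06 = $174.18
State unemployment insurance (employee share): only $146579.80 − $145481.88 = $1097.92 of this check is subject → $1097.92 × 0.005 = $5.49
Employee stock purchase plan: $108.71
Roth 401(k) contribution: $13.45
Total deductions = $145.15 + $262.00 + $358.52 + $87.09 + $174.18 + $5.49 + $108.71 + $13.45 = $1154.59
Net pay = $2903.01 − $1154.59 = $1748.42

$1748.42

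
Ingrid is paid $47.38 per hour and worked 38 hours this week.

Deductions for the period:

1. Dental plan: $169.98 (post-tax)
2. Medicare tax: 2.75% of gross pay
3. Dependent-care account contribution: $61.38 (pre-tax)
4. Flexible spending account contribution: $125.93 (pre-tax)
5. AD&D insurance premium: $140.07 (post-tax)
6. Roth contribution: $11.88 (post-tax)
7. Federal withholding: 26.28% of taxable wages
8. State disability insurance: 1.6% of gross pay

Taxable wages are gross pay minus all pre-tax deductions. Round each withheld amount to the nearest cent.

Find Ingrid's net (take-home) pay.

$788.95

Gross pay: 38 × $47.38 = $1800.44
Flexible spending account contribution: $125.93
Dependent-care account contribution: $61.38
Pre-tax total = $125.93 + $61.38 = $187.31
Taxable wages = $1800.44 − $187.31 = $1613.13
Federal withholding: $1613.13 × 0.2628 = $423.93
Medicare tax: $1800.44 × 0.0275 = $49.51
State disability insurance: $1800.44 × 0.016 = $28.81
AD&D insurance premium: $140.07
Roth contribution: $11.88
Dental plan: $169.98
Total deductions = $125.93 + $61.38 + $423.93 + $49.51 + $28.81 + $140.07 + $11.88 + $169.98 = $1011.49
Net pay = $1800.44 − $1011.49 = $788.95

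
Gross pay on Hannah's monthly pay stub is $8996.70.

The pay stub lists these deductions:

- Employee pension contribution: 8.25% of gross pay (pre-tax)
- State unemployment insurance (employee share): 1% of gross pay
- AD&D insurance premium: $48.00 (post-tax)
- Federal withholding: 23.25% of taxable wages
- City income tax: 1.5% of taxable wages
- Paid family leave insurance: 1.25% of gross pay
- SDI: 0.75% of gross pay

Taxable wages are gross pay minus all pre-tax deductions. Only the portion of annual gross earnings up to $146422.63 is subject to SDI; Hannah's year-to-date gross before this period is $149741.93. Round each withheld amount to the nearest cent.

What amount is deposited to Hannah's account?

Employee pension contribution: $8996.70 × 0.0825 = $742.23
Taxable wages = $8996.70 − $742.23 = $8254.47
City income tax: $8254.47 × 0.015 = $123.82
Federal withholding: $8254.47 × 0.2325 = $1919.16
SDI: annual cap $146422.63 already reached (YTD $149741.93), so $0.00
Paid family leave insurance: $8996.70 × 0.0125 = $112.46
State unemployment insurance (employee share): $8996.70 × 0.01 = $89.97
AD&D insurance premium: $48.00
Total deductions = $742.23 + $123.82 + $1919.16 + $0.00 + $112.46 + $89.97 + $48.00 = $3035.64
Net pay = $8996.70 − $3035.64 = $5961.06

$5961.06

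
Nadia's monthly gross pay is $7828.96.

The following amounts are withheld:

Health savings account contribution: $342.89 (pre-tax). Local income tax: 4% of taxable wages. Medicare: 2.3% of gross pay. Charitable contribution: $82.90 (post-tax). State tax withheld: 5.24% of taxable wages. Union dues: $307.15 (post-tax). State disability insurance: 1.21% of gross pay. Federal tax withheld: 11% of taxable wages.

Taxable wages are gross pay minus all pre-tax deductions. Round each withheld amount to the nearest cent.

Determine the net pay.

Health savings account contribution: $342.89
Taxable wages = $7828.96 − $342.89 = $7486.07
Federal tax withheld: $7486.07 × 0.11 = $823.47
State tax withheld: $7486.07 × 0.0524 = $392.27
Local income tax: $7486.07 × 0.04 = $299.44
State disability insurance: $7828.96 × 0.0121 = $94.73
Medicare: $7828.96 × 0.023 = $180.07
Charitable contribution: $82.90
Union dues: $307.15
Total deductions = $342.89 + $823.47 + $392.27 + $299.44 + $94.73 + $180.07 + $82.90 + $307.15 = $2522.92
Net pay = $7828.96 − $2522.92 = $5306.04

$5306.04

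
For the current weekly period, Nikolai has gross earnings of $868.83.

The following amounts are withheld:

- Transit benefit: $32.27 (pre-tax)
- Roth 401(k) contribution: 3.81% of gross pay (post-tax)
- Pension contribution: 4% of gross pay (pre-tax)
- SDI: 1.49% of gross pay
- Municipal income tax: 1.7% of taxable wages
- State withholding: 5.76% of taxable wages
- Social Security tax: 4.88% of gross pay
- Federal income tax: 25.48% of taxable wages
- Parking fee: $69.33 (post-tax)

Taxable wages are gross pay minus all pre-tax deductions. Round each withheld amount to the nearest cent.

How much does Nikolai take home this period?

Pension contribution: $868.83 × 0.04 = $34.75
Transit benefit: $32.27
Pre-tax total = $34.75 + $32.27 = $67.02
Taxable wages = $868.83 − $67.02 = $801.81
Federal income tax: $801.81 × 0.2548 = $204.30
Municipal income tax: $801.81 × 0.017 = $13.63
State withholding: $801.81 × 0.0576 = $46.18
Social Security tax: $868.83 × 0.0488 = $42.40
SDI: $868.83 × 0.0149 = $12.95
Roth 401(k) contribution: $868.83 × 0.0381 = $33.10
Parking fee: $69.33
Total deductions = $34.75 + $32.27 + $204.30 + $13.63 + $46.18 + $42.40 + $12.95 + $33.10 + $69.33 = $488.91
Net pay = $868.83 − $488.91 = $379.92

$379.92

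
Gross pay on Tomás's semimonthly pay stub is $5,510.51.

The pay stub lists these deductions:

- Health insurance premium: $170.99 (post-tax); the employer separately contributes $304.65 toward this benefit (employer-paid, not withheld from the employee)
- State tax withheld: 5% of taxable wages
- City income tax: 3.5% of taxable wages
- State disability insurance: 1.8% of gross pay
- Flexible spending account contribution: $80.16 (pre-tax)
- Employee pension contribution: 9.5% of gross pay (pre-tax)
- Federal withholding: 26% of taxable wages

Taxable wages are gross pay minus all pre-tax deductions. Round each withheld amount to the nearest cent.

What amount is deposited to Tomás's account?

$2,943.81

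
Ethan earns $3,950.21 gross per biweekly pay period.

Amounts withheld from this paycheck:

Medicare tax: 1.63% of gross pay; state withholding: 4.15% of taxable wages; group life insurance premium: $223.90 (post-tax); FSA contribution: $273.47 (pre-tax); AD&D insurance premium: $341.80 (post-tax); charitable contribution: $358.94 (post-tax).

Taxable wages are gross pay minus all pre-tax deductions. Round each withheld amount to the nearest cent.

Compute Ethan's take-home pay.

$2,535.13

FSA contribution: $273.47
Taxable wages = $3,950.21 − $273.47 = $3,676.74
State withholding: $3,676.74 × 0.0415 = $152.58
Medicare tax: $3,950.21 × 0.0163 = $64.39
Charitable contribution: $358.94
AD&D insurance premium: $341.80
Group life insurance premium: $223.90
Total deductions = $273.47 + $152.58 + $64.39 + $358.94 + $341.80 + $223.90 = $1,415.08
Net pay = $3,950.21 − $1,415.08 = $2,535.13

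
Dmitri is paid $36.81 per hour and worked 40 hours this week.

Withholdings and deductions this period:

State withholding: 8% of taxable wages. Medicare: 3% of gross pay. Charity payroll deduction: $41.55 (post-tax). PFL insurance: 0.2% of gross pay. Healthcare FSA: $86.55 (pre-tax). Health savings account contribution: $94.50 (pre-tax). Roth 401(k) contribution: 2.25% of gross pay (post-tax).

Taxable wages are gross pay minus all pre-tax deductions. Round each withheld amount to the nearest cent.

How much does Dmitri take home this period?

$1,066.25

Gross pay: 40 × $36.81 = $1,472.40
Health savings account contribution: $94.50
Healthcare FSA: $86.55
Pre-tax total = $94.50 + $86.55 = $181.05
Taxable wages = $1,472.40 − $181.05 = $1,291.35
State withholding: $1,291.35 × 0.08 = $103.31
Medicare: $1,472.40 × 0.03 = $44.17
PFL insurance: $1,472.40 × 0.002 = $2.94
Charity payroll deduction: $41.55
Roth 401(k) contribution: $1,472.40 × 0.0225 = $33.13
Total deductions = $94.50 + $86.55 + $103.31 + $44.17 + $2.94 + $41.55 + $33.13 = $406.15
Net pay = $1,472.40 − $406.15 = $1,066.25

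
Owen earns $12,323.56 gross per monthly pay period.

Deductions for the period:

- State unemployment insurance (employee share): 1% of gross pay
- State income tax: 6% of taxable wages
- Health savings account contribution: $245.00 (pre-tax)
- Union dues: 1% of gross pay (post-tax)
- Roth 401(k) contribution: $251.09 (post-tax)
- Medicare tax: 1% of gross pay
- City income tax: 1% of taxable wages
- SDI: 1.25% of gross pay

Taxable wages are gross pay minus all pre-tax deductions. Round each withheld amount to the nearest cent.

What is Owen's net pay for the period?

$10,458.21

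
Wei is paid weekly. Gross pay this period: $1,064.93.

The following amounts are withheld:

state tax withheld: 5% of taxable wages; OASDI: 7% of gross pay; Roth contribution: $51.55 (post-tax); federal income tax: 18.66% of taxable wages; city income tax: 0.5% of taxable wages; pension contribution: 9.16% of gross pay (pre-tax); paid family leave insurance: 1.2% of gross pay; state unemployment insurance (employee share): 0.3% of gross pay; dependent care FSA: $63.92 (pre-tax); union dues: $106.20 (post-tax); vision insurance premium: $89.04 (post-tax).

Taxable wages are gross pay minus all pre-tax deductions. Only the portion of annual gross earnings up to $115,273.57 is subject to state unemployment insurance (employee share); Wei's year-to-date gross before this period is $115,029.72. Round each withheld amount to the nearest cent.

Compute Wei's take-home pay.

Pension contribution: $1,064.93 × 0.0916 = $97.55
Dependent care FSA: $63.92
Pre-tax total = $97.55 + $63.92 = $161.47
Taxable wages = $1,064.93 − $161.47 = $903.46
City income tax: $903.46 × 0.005 = $4.52
Federal income tax: $903.46 × 0.1866 = $168.59
State tax withheld: $903.46 × 0.05 = $45.17
Paid family leave insurance: $1,064.93 × 0.012 = $12.78
State unemployment insurance (employee share): only $115,273.57 − $115,029.72 = $243.85 of this check is subject → $243.85 × 0.003 = $0.73
OASDI: $1,064.93 × 0.07 = $74.55
Vision insurance premium: $89.04
Union dues: $106.20
Roth contribution: $51.55
Total deductions = $97.55 + $63.92 + $4.52 + $168.59 + $45.17 + $12.78 + $0.73 + $74.55 + $89.04 + $106.20 + $51.55 = $714.60
Net pay = $1,064.93 − $714.60 = $350.33

$350.33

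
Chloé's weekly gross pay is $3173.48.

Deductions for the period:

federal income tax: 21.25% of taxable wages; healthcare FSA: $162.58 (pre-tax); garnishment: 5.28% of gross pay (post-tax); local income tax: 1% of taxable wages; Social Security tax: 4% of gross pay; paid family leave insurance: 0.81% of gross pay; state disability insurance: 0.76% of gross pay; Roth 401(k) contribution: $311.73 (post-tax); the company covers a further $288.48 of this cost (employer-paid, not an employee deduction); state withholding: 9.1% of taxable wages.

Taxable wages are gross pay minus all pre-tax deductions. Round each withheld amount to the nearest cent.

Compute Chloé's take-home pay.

$1410.92

Healthcare FSA: $162.58
Taxable wages = $3173.48 − $162.58 = $3010.90
Federal income tax: $3010.90 × 0.2125 = $639.82
Local income tax: $3010.90 × 0.01 = $30.11
State withholding: $3010.90 × 0.091 = $273.99
Paid family leave insurance: $3173.48 × 0.0081 = $25.71
State disability insurance: $3173.48 × 0.0076 = $24.12
Social Security tax: $3173.48 × 0.04 = $126.94
Garnishment: $3173.48 × 0.0528 = $167.56
Roth 401(k) contribution: $311.73
(Employer's $288.48 toward Roth 401(k) contribution is not withheld from the employee.)
Total deductions = $162.58 + $639.82 + $30.11 + $273.99 + $25.71 + $24.12 + $126.94 + $167.56 + $311.73 = $1762.56
Net pay = $3173.48 − $1762.56 = $1410.92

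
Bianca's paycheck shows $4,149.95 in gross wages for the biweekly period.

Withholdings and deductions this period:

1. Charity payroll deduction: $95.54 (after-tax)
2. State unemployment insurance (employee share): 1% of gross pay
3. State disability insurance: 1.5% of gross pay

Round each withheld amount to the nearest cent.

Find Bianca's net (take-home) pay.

State unemployment insurance (employee share): $4,149.95 × 0.01 = $41.50
State disability insurance: $4,149.95 × 0.015 = $62.25
Charity payroll deduction: $95.54
Total deductions = $41.50 + $62.25 + $95.54 = $199.29
Net pay = $4,149.95 − $199.29 = $3,950.66

$3,950.66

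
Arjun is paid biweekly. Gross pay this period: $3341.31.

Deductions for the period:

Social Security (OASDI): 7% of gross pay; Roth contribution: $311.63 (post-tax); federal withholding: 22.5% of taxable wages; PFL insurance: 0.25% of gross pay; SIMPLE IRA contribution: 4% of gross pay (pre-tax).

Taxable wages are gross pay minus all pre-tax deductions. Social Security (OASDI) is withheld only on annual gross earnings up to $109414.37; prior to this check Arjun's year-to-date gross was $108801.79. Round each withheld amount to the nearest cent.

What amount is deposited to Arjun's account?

$2123.08

SIMPLE IRA contribution: $3341.31 × 0.04 = $133.65
Taxable wages = $3341.31 − $133.65 = $3207.66
Federal withholding: $3207.66 × 0.225 = $721.72
Social Security (OASDI): only $109414.37 − $108801.79 = $612.58 of this check is subject → $612.58 × 0.07 = $42.88
PFL insurance: $3341.31 × 0.0025 = $8.35
Roth contribution: $311.63
Total deductions = $133.65 + $721.72 + $42.88 + $8.35 + $311.63 = $1218.23
Net pay = $3341.31 − $1218.23 = $2123.08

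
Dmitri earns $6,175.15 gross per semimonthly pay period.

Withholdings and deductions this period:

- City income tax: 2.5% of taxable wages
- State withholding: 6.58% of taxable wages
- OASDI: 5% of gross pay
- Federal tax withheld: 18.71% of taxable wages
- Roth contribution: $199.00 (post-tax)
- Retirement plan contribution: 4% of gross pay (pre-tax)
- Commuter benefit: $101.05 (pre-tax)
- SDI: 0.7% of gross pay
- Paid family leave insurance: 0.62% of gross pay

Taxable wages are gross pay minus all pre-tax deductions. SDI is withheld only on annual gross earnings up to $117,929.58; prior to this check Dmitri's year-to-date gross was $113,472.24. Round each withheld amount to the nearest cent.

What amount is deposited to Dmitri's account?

$3,630.49

Commuter benefit: $101.05
Retirement plan contribution: $6,175.15 × 0.04 = $247.01
Pre-tax total = $101.05 + $247.01 = $348.06
Taxable wages = $6,175.15 − $348.06 = $5,827.09
City income tax: $5,827.09 × 0.025 = $145.68
Federal tax withheld: $5,827.09 × 0.1871 = $1,090.25
State withholding: $5,827.09 × 0.0658 = $383.42
Paid family leave insurance: $6,175.15 × 0.0062 = $38.29
SDI: only $117,929.58 − $113,472.24 = $4,457.34 of this check is subject → $4,457.34 × 0.007 = $31.20
OASDI: $6,175.15 × 0.05 = $308.76
Roth contribution: $199.00
Total deductions = $101.05 + $247.01 + $145.68 + $1,090.25 + $383.42 + $38.29 + $31.20 + $308.76 + $199.00 = $2,544.66
Net pay = $6,175.15 − $2,544.66 = $3,630.49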